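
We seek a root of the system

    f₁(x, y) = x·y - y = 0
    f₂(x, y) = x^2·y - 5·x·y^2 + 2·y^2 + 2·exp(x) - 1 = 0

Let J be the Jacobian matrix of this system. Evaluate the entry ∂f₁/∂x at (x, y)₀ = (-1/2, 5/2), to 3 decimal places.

2.500

∂f₁/∂x = y.
At (-1/2, 5/2) this is 2.500.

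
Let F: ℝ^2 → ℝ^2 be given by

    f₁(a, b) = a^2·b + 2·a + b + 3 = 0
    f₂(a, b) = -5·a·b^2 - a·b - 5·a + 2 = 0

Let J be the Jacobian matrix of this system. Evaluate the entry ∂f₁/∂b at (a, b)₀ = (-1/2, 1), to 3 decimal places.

1.250

∂f₁/∂b = a^2 + 1.
At (-1/2, 1) this is 1.250.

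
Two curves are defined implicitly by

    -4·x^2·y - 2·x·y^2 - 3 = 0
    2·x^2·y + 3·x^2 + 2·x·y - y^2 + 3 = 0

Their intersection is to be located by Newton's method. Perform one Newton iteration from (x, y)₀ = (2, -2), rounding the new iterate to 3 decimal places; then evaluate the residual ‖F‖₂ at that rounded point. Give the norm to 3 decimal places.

At (2, -2): F = (13.000, -13.000).
Jacobian J = [[-8·x·y - 2·y^2, -4·x^2 - 4·x·y], [4·x·y + 6·x + 2·y, 2·x^2 + 2·x - 2·y]].
At the point, J = [[24.000, 0.000], [-8.000, 16.000]] (det J = 384.000).
Solving J·Δ = −F gives Δ = (-0.542, 0.542).
Then the next iterate is (x, y)₁ = (1.458, -1.458).
Re-evaluating at (1.458, -1.458): F = (3.19873, -3.19873), so ‖F‖₂ = 4.524.

4.524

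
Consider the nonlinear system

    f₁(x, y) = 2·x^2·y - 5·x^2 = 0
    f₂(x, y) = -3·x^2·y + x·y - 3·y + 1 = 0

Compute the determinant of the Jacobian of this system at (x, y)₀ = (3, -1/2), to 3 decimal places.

819.000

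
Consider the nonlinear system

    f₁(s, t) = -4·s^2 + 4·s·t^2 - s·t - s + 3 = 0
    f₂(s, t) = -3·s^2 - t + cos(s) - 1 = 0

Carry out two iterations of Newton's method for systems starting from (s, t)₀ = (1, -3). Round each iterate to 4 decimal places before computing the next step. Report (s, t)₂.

(0.5641, -0.9815)

At (1, -3): F = (37.0000, -0.459698).
Jacobian J = [[-8·s + 4·t^2 - t - 1, 8·s·t - s], [-6·s - sin(s), -1]].
At the point, J = [[30.0000, -25.0000], [-6.841471, -1.0000]] (det J = -201.036775).
Solving J·Δ = −F gives Δ = (-0.2412, 1.1905).
Then the next iterate is (s, t)₁ = (0.7588, -1.8095).
Round to (0.7588, -1.8095) and repeat: F = (11.249265, -0.192170), J = [[7.836261, -11.743189], [-5.240851, -1.0000]].
Δ = (-0.1947, 0.8280), so (s, t)₂ = (0.5641, -0.9815).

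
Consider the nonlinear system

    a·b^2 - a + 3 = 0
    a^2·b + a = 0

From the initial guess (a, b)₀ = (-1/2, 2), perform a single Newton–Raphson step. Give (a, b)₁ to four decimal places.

At (-1/2, 2): F = (1.5000, 0.0000).
Jacobian J = [[b^2 - 1, 2·a·b], [2·a·b + 1, a^2]].
At the point, J = [[3.0000, -2.0000], [-1.0000, 0.2500]] (det J = -1.2500).
Solving J·Δ = −F gives Δ = (0.3000, 1.2000).
Then the next iterate is (a, b)₁ = (-0.2000, 3.2000).

(-0.2000, 3.2000)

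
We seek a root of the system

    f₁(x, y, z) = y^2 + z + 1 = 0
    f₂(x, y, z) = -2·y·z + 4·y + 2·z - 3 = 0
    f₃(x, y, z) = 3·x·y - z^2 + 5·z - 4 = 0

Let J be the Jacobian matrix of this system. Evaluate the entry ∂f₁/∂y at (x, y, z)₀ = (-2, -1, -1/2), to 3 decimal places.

∂f₁/∂y = 2·y.
At (-2, -1, -1/2) this is -2.000.

-2.000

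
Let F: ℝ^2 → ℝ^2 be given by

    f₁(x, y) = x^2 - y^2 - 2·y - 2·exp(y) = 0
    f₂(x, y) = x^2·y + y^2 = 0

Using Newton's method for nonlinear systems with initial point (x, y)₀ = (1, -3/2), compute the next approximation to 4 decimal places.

At (1, -3/2): F = (1.303740, 0.7500).
Jacobian J = [[2·x, -2·y - 2·exp(y) - 2], [2·x·y, x^2 + 2·y]].
At the point, J = [[2.0000, 0.553740], [-3.0000, -2.0000]] (det J = -2.338781).
Solving J·Δ = −F gives Δ = (-1.2925, 2.3137).
Then the next iterate is (x, y)₁ = (-0.2925, 0.8137).

(-0.2925, 0.8137)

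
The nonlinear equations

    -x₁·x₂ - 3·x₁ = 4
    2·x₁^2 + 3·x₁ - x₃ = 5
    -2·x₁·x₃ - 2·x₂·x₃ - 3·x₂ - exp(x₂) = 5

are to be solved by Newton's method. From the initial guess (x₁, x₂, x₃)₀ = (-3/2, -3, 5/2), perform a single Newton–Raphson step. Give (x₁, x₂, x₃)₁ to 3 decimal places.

At (-3/2, -3, 5/2): F = (-4.000, -7.500, 26.45021).
Jacobian J = [[-x₂ - 3, -x₁, 0], [4·x₁ + 3, 0, -1], [-2·x₃, -2·x₃ - exp(x₂) - 3, -2·x₁ - 2·x₂]].
At the point, J = [[0.000, 1.500, 0.000], [-3.000, 0.000, -1.000], [-5.000, -8.04979, 9.000]] (det J = 48.000).
Solving J·Δ = −F gives Δ = (-1.954, 2.667, -1.639).
Then the next iterate is (x₁, x₂, x₃)₁ = (-3.454, -0.333, 0.861).

(-3.454, -0.333, 0.861)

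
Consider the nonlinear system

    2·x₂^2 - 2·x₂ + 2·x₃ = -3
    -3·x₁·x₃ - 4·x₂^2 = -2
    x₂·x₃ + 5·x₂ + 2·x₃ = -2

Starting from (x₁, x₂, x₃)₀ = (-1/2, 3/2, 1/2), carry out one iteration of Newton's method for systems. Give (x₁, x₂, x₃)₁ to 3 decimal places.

(-18.250, 2.583, -4.417)

At (-1/2, 3/2, 1/2): F = (5.500, -6.250, 11.250).
Jacobian J = [[0, 4·x₂ - 2, 2], [-3·x₃, -8·x₂, -3·x₁], [0, x₃ + 5, x₂ + 2]].
At the point, J = [[0.000, 4.000, 2.000], [-1.500, -12.000, 1.500], [0.000, 5.500, 3.500]] (det J = 4.500).
Solving J·Δ = −F gives Δ = (-17.750, 1.083, -4.917).
Then the next iterate is (x₁, x₂, x₃)₁ = (-18.250, 2.583, -4.417).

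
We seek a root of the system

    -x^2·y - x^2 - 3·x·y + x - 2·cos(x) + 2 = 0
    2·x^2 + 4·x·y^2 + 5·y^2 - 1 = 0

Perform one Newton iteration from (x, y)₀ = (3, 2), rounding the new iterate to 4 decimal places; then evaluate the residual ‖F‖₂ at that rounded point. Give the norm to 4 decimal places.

At (3, 2): F = (-38.020015, 85.0000).
Jacobian J = [[-2·x·y - 2·x - 3·y + 2·sin(x) + 1, -x^2 - 3·x], [4·x + 4·y^2, 8·x·y + 10·y]].
At the point, J = [[-22.717760, -18.0000], [28.0000, 68.0000]] (det J = -1040.807679).
Solving J·Δ = −F gives Δ = (-1.0140, -0.8325).
Then the next iterate is (x, y)₁ = (1.9860, 1.1675).
Re-evaluating at (1.9860, 1.1675): F = (-10.712257, 24.531792), so ‖F‖₂ = 26.7687.

26.7687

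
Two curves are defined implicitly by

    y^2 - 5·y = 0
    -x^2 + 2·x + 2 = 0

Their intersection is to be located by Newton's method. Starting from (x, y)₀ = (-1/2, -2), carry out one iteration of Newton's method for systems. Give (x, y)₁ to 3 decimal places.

(-0.750, -0.444)

At (-1/2, -2): F = (14.000, 0.750).
Jacobian J = [[0, 2·y - 5], [-2·x + 2, 0]].
At the point, J = [[0.000, -9.000], [3.000, 0.000]] (det J = 27.000).
Solving J·Δ = −F gives Δ = (-0.250, 1.556).
Then the next iterate is (x, y)₁ = (-0.750, -0.444).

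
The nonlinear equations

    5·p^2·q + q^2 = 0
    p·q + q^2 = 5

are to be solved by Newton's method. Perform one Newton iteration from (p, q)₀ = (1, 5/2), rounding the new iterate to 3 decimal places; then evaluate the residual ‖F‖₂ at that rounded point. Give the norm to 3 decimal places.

6.226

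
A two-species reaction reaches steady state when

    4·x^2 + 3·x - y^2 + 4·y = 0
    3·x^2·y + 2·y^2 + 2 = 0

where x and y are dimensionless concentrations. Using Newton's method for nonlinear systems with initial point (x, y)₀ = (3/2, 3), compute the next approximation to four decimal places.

At (3/2, 3): F = (16.5000, 40.2500).
Jacobian J = [[8·x + 3, -2·y + 4], [6·x·y, 3·x^2 + 4·y]].
At the point, J = [[15.0000, -2.0000], [27.0000, 18.7500]] (det J = 335.2500).
Solving J·Δ = −F gives Δ = (-1.1629, -0.4720).
Then the next iterate is (x, y)₁ = (0.3371, 2.5280).

(0.3371, 2.5280)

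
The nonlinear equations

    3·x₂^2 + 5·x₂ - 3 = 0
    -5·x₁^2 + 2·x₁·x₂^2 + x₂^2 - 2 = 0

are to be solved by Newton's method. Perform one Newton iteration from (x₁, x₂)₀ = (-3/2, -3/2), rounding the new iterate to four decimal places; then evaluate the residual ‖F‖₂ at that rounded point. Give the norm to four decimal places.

2.6384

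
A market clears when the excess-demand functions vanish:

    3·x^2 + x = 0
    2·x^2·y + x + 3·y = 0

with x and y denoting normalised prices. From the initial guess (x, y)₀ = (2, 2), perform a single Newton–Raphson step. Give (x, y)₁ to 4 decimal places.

At (2, 2): F = (14.0000, 24.0000).
Jacobian J = [[6·x + 1, 0], [4·x·y + 1, 2·x^2 + 3]].
At the point, J = [[13.0000, 0.0000], [17.0000, 11.0000]] (det J = 143.0000).
Solving J·Δ = −F gives Δ = (-1.0769, -0.5175).
Then the next iterate is (x, y)₁ = (0.9231, 1.4825).

(0.9231, 1.4825)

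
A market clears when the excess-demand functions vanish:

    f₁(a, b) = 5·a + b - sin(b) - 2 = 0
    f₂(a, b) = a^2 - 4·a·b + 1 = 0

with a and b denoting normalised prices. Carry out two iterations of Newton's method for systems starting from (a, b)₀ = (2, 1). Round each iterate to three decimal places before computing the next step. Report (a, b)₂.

(0.388, 0.737)

At (2, 1): F = (8.15853, -3.000).
Jacobian J = [[5, -cos(b) + 1], [2·a - 4·b, -4·a]].
At the point, J = [[5.000, 0.45970], [0.000, -8.000]] (det J = -40.000).
Solving J·Δ = −F gives Δ = (-1.597, -0.375).
Then the next iterate is (a, b)₁ = (0.403, 0.625).
Round to (0.403, 0.625) and repeat: F = (0.05490, 0.15491), J = [[5.000, 0.18904], [-1.694, -1.612]].
Δ = (-0.015, 0.112), so (a, b)₂ = (0.388, 0.737).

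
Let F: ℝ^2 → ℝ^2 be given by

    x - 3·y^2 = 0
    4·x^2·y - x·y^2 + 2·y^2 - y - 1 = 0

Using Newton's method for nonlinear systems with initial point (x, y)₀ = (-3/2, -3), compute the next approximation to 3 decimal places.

At (-3/2, -3): F = (-28.500, 6.500).
Jacobian J = [[1, -6·y], [8·x·y - y^2, 4·x^2 - 2·x·y + 4·y - 1]].
At the point, J = [[1.000, 18.000], [27.000, -13.000]] (det J = -499.000).
Solving J·Δ = −F gives Δ = (0.508, 1.555).
Then the next iterate is (x, y)₁ = (-0.992, -1.445).

(-0.992, -1.445)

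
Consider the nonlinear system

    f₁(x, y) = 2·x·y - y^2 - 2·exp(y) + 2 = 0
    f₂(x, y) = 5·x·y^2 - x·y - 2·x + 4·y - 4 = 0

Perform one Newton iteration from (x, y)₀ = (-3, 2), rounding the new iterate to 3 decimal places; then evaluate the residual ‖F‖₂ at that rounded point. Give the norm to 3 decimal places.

At (-3, 2): F = (-28.77811, -44.000).
Jacobian J = [[2·y, 2·x - 2·y - 2·exp(y)], [5·y^2 - y - 2, 10·x·y - x + 4]].
At the point, J = [[4.000, -24.77811], [16.000, -53.000]] (det J = 184.44980).
Solving J·Δ = −F gives Δ = (-2.358, -1.542).
Then the next iterate is (x, y)₁ = (-5.358, 0.458).
Re-evaluating at (-5.358, 0.458): F = (-6.27951, 5.38239), so ‖F‖₂ = 8.271.

8.271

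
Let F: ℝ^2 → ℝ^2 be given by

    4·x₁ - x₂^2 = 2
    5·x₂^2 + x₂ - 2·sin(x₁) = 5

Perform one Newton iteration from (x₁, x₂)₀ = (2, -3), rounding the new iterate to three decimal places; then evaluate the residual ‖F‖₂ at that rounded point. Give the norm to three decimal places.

8.141

At (2, -3): F = (-3.000, 35.18141).
Jacobian J = [[4, -2·x₂], [-2·cos(x₁), 10·x₂ + 1]].
At the point, J = [[4.000, 6.000], [0.83229, -29.000]] (det J = -120.99376).
Solving J·Δ = −F gives Δ = (-1.026, 1.184).
Then the next iterate is (x₁, x₂)₁ = (0.974, -1.816).
Re-evaluating at (0.974, -1.816): F = (-1.40186, 8.01900), so ‖F‖₂ = 8.141.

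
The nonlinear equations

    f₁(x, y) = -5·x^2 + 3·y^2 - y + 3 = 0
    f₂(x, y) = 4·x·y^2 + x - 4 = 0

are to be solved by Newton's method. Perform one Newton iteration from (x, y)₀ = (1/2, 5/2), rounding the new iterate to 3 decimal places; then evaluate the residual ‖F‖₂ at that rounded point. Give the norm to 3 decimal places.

4.569

At (1/2, 5/2): F = (18.000, 9.000).
Jacobian J = [[-10·x, 6·y - 1], [4·y^2 + 1, 8·x·y]].
At the point, J = [[-5.000, 14.000], [26.000, 10.000]] (det J = -414.000).
Solving J·Δ = −F gives Δ = (0.130, -1.239).
Then the next iterate is (x, y)₁ = (0.630, 1.261).
Re-evaluating at (0.630, 1.261): F = (4.52486, 0.63710), so ‖F‖₂ = 4.569.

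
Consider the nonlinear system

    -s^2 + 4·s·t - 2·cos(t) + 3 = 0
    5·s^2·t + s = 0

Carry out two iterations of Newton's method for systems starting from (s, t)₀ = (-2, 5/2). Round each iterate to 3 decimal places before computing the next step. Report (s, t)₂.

(-2.717, -0.694)

At (-2, 5/2): F = (-19.39771, 48.000).
Jacobian J = [[-2·s + 4·t, 4·s + 2·sin(t)], [10·s·t + 1, 5·s^2]].
At the point, J = [[14.000, -6.80306], [-49.000, 20.000]] (det J = -53.34973).
Solving J·Δ = −F gives Δ = (-1.151, -5.220).
Then the next iterate is (s, t)₁ = (-3.151, -2.720).
Round to (-3.151, -2.720) and repeat: F = (29.17896, -138.18269), J = [[-4.578, -13.42243], [86.70720, 49.64400]].
Δ = (0.434, 2.026), so (s, t)₂ = (-2.717, -0.694).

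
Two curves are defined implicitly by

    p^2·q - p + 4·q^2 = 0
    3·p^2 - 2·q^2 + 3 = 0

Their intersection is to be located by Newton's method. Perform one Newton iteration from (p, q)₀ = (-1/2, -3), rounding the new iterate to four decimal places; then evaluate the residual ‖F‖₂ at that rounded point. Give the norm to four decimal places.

At (-1/2, -3): F = (35.7500, -14.2500).
Jacobian J = [[2·p·q - 1, p^2 + 8·q], [6·p, -4·q]].
At the point, J = [[2.0000, -23.7500], [-3.0000, 12.0000]] (det J = -47.2500).
Solving J·Δ = −F gives Δ = (1.9167, 1.6667).
Then the next iterate is (p, q)₁ = (1.4167, -1.3333).
Re-evaluating at (1.4167, -1.3333): F = (3.018071, 5.465739), so ‖F‖₂ = 6.2436.

6.2436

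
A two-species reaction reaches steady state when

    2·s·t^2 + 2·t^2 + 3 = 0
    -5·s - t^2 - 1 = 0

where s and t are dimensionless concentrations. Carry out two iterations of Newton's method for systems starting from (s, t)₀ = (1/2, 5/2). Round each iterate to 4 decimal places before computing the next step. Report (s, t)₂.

At (1/2, 5/2): F = (21.7500, -9.7500).
Jacobian J = [[2·t^2, 4·s·t + 4·t], [-5, -2·t]].
At the point, J = [[12.5000, 15.0000], [-5.0000, -5.0000]] (det J = 12.5000).
Solving J·Δ = −F gives Δ = (-3.0000, 1.0500).
Then the next iterate is (s, t)₁ = (-2.5000, 3.5500).
Round to (-2.5000, 3.5500) and repeat: F = (-34.8075, -1.1025), J = [[25.2050, -21.3000], [-5.0000, -7.1000]].
Δ = (0.7835, -0.7070), so (s, t)₂ = (-1.7165, 2.8430).

(-1.7165, 2.8430)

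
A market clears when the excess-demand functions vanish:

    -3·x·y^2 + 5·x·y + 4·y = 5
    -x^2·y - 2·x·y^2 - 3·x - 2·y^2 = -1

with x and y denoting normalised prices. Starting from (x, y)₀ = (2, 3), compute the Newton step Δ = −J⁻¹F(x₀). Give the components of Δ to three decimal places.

At (2, 3): F = (-17.000, -71.000).
Jacobian J = [[-3·y^2 + 5·y, -6·x·y + 5·x + 4], [-2·x·y - 2·y^2 - 3, -x^2 - 4·x·y - 4·y]].
At the point, J = [[-12.000, -22.000], [-33.000, -40.000]] (det J = -246.000).
Solving J·Δ = −F gives Δ = (-3.585, 1.183).

(-3.585, 1.183)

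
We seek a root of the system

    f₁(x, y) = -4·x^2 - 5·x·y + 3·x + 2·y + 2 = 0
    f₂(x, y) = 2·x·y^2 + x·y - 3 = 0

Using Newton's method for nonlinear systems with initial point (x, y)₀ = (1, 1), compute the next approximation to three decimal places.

(0.756, 1.146)

At (1, 1): F = (-2.000, 0.000).
Jacobian J = [[-8·x - 5·y + 3, -5·x + 2], [2·y^2 + y, 4·x·y + x]].
At the point, J = [[-10.000, -3.000], [3.000, 5.000]] (det J = -41.000).
Solving J·Δ = −F gives Δ = (-0.244, 0.146).
Then the next iterate is (x, y)₁ = (0.756, 1.146).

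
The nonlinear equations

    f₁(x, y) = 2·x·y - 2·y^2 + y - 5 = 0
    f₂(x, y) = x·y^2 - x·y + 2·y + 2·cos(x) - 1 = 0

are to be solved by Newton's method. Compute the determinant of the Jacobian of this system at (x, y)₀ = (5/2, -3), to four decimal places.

J = [[2·y, 2·x - 4·y + 1], [y^2 - y - 2·sin(x), 2·x·y - x + 2]].
At the point, J = [[-6.0000, 18.0000], [10.803056, -15.5000]].
det J = -101.4550.

-101.4550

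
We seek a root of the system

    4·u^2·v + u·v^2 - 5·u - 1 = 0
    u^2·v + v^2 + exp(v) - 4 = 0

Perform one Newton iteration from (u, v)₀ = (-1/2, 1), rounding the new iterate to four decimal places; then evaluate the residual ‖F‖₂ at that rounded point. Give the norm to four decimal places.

At (-1/2, 1): F = (2.0000, -0.031718).
Jacobian J = [[8·u·v + v^2 - 5, 4·u^2 + 2·u·v], [2·u·v, u^2 + 2·v + exp(v)]].
At the point, J = [[-8.0000, 0.0000], [-1.0000, 4.968282]] (det J = -39.746255).
Solving J·Δ = −F gives Δ = (0.2500, 0.0567).
Then the next iterate is (u, v)₁ = (-0.2500, 1.0567).
Re-evaluating at (-0.2500, 1.0567): F = (0.235021, 0.059520), so ‖F‖₂ = 0.2424.

0.2424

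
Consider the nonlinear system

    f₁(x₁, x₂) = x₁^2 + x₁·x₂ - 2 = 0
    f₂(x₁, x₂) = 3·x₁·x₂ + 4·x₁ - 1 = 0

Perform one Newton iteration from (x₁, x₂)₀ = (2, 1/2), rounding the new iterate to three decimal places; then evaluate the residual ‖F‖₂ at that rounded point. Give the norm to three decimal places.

At (2, 1/2): F = (3.000, 10.000).
Jacobian J = [[2·x₁ + x₂, x₁], [3·x₂ + 4, 3·x₁]].
At the point, J = [[4.500, 2.000], [5.500, 6.000]] (det J = 16.000).
Solving J·Δ = −F gives Δ = (0.125, -1.781).
Then the next iterate is (x₁, x₂)₁ = (2.125, -1.281).
Re-evaluating at (2.125, -1.281): F = (-0.20650, -0.66637), so ‖F‖₂ = 0.698.

0.698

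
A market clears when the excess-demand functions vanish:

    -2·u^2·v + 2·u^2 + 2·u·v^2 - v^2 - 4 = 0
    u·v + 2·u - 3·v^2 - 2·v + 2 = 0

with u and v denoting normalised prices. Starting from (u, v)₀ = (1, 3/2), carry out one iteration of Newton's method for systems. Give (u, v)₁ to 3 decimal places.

At (1, 3/2): F = (-2.750, -4.250).
Jacobian J = [[-4·u·v + 4·u + 2·v^2, -2·u^2 + 4·u·v - 2·v], [v + 2, u - 6·v - 2]].
At the point, J = [[2.500, 1.000], [3.500, -10.000]] (det J = -28.500).
Solving J·Δ = −F gives Δ = (1.114, -0.035).
Then the next iterate is (u, v)₁ = (2.114, 1.465).

(2.114, 1.465)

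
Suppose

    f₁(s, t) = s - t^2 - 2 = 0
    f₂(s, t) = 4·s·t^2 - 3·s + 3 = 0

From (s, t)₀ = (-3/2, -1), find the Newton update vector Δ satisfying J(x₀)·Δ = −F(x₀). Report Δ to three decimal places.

At (-3/2, -1): F = (-4.500, 1.500).
Jacobian J = [[1, -2·t], [4·t^2 - 3, 8·s·t]].
At the point, J = [[1.000, 2.000], [1.000, 12.000]] (det J = 10.000).
Solving J·Δ = −F gives Δ = (5.700, -0.600).

(5.700, -0.600)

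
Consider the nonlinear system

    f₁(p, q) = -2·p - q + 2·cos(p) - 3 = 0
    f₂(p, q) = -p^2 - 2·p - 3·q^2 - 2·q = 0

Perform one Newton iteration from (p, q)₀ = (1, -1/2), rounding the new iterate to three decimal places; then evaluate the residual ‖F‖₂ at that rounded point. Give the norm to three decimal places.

1.369

At (1, -1/2): F = (-3.41940, -2.750).
Jacobian J = [[-2·sin(p) - 2, -1], [-2·p - 2, -6·q - 2]].
At the point, J = [[-3.68294, -1.000], [-4.000, 1.000]] (det J = -7.68294).
Solving J·Δ = −F gives Δ = (-0.803, -0.462).
Then the next iterate is (p, q)₁ = (0.197, -0.962).
Re-evaluating at (0.197, -0.962): F = (-0.47068, -1.28514), so ‖F‖₂ = 1.369.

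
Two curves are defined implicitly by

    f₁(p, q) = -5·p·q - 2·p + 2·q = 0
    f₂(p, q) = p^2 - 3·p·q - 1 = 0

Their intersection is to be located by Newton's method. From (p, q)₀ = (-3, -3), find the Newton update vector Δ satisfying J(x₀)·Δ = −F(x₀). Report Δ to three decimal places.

(1.242, 1.697)

At (-3, -3): F = (-45.000, -19.000).
Jacobian J = [[-5·q - 2, -5·p + 2], [2·p - 3·q, -3·p]].
At the point, J = [[13.000, 17.000], [3.000, 9.000]] (det J = 66.000).
Solving J·Δ = −F gives Δ = (1.242, 1.697).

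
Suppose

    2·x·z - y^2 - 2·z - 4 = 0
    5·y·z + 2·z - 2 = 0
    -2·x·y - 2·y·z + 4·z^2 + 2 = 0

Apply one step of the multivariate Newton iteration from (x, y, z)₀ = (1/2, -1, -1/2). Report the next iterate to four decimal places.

(-1.7727, -0.2727, -1.2727)

At (1/2, -1, -1/2): F = (-4.5000, -0.5000, 3.0000).
Jacobian J = [[2·z, -2·y, 2·x - 2], [0, 5·z, 5·y + 2], [-2·y, -2·x - 2·z, -2·y + 8·z]].
At the point, J = [[-1.0000, 2.0000, -1.0000], [0.0000, -2.5000, -3.0000], [2.0000, 0.0000, -2.0000]] (det J = -22.0000).
Solving J·Δ = −F gives Δ = (-2.2727, 0.7273, -0.7727).
Then the next iterate is (x, y, z)₁ = (-1.7727, -0.2727, -1.2727).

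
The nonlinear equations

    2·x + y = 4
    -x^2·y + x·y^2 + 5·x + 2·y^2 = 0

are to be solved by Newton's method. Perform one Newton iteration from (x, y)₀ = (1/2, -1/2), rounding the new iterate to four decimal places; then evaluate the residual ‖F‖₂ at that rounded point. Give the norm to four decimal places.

13.8956

At (1/2, -1/2): F = (-3.5000, 3.2500).
Jacobian J = [[2, 1], [-2·x·y + y^2 + 5, -x^2 + 2·x·y + 4·y]].
At the point, J = [[2.0000, 1.0000], [5.7500, -2.7500]] (det J = -11.2500).
Solving J·Δ = −F gives Δ = (0.5667, 2.3667).
Then the next iterate is (x, y)₁ = (1.0667, 1.8667).
Re-evaluating at (1.0667, 1.8667): F = (0.0001, 13.895605), so ‖F‖₂ = 13.8956.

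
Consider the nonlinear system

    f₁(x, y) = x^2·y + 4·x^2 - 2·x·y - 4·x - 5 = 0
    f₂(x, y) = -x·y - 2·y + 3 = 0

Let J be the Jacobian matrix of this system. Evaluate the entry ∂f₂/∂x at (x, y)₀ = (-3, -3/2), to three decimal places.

1.500

∂f₂/∂x = -y.
At (-3, -3/2) this is 1.500.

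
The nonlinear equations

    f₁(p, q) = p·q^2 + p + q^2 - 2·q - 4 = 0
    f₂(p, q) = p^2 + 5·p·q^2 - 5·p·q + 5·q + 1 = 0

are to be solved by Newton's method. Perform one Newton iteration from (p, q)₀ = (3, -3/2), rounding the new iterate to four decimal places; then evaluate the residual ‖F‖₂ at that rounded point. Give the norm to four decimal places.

16.4463

At (3, -3/2): F = (11.0000, 58.7500).
Jacobian J = [[q^2 + 1, 2·p·q + 2·q - 2], [2·p + 5·q^2 - 5·q, 10·p·q - 5·p + 5]].
At the point, J = [[3.2500, -14.0000], [24.7500, -55.0000]] (det J = 167.7500).
Solving J·Δ = −F gives Δ = (-1.2966, 0.4847).
Then the next iterate is (p, q)₁ = (1.7034, -1.0153).
Re-evaluating at (1.7034, -1.0153): F = (2.520757, 16.251996), so ‖F‖₂ = 16.4463.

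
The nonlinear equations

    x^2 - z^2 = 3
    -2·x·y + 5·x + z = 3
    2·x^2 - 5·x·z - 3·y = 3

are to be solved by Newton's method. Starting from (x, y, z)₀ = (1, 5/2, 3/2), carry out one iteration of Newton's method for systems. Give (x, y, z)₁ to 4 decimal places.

(0.4202, 0.8484, -0.3032)

At (1, 5/2, 3/2): F = (-4.2500, -1.5000, -16.0000).
Jacobian J = [[2·x, 0, -2·z], [-2·y + 5, -2·x, 1], [4·x - 5·z, -3, -5·x]].
At the point, J = [[2.0000, 0.0000, -3.0000], [0.0000, -2.0000, 1.0000], [-3.5000, -3.0000, -5.0000]] (det J = 47.0000).
Solving J·Δ = −F gives Δ = (-0.5798, -1.6516, -1.8032).
Then the next iterate is (x, y, z)₁ = (0.4202, 0.8484, -0.3032).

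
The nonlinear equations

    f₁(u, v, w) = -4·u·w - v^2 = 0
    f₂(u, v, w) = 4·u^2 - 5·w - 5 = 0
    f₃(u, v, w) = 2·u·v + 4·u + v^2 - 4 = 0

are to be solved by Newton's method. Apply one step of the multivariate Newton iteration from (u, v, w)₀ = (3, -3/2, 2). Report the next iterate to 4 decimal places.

(1.8303, -1.5268, 0.5856)

At (3, -3/2, 2): F = (-26.2500, 21.0000, 1.2500).
Jacobian J = [[-4·w, -2·v, -4·u], [8·u, 0, -5], [2·v + 4, 2·u + 2·v, 0]].
At the point, J = [[-8.0000, 3.0000, -12.0000], [24.0000, 0.0000, -5.0000], [1.0000, 3.0000, 0.0000]] (det J = -999.0000).
Solving J·Δ = −F gives Δ = (-1.1697, -0.0268, -1.4144).
Then the next iterate is (u, v, w)₁ = (1.8303, -1.5268, 0.5856).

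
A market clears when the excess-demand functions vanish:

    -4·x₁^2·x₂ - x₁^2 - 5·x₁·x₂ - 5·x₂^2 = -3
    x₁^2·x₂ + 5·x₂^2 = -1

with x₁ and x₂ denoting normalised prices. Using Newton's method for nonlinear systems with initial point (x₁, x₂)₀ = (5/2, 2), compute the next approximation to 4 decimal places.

At (5/2, 2): F = (-98.2500, 33.5000).
Jacobian J = [[-8·x₁·x₂ - 2·x₁ - 5·x₂, -4·x₁^2 - 5·x₁ - 10·x₂], [2·x₁·x₂, x₁^2 + 10·x₂]].
At the point, J = [[-55.0000, -57.5000], [10.0000, 26.2500]] (det J = -868.7500).
Solving J·Δ = −F gives Δ = (-0.7514, -0.9899).
Then the next iterate is (x₁, x₂)₁ = (1.7486, 1.0101).

(1.7486, 1.0101)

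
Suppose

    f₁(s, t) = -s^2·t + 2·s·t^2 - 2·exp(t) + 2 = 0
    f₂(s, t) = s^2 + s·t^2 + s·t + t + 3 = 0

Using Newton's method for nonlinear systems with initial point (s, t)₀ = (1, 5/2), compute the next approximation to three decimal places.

(0.321, 1.364)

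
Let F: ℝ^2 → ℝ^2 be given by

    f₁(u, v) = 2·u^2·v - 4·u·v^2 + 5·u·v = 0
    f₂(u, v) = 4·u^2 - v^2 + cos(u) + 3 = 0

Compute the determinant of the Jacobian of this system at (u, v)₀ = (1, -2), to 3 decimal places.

-300.646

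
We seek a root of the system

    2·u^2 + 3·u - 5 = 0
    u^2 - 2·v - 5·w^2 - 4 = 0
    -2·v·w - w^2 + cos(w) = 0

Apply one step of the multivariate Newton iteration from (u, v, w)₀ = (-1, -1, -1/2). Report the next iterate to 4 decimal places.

At (-1, -1, -1/2): F = (-6.0000, -2.2500, -0.372417).
Jacobian J = [[4·u + 3, 0, 0], [2·u, -2, -10·w], [0, -2·w, -2·v - 2·w - sin(w)]].
At the point, J = [[-1.0000, 0.0000, 0.0000], [-2.0000, -2.0000, 5.0000], [0.0000, 1.0000, 3.479426]] (det J = 11.958851).
Solving J·Δ = −F gives Δ = (-6.0000, 2.9925, -0.7530).
Then the next iterate is (u, v, w)₁ = (-7.0000, 1.9925, -1.2530).

(-7.0000, 1.9925, -1.2530)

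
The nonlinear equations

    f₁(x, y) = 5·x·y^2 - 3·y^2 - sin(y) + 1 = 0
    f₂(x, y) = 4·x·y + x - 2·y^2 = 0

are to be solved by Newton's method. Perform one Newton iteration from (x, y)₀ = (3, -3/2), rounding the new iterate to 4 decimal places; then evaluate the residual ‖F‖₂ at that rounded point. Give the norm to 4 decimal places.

202.8855

At (3, -3/2): F = (28.997495, -19.5000).
Jacobian J = [[5·y^2, 10·x·y - 6·y - cos(y)], [4·y + 1, 4·x - 4·y]].
At the point, J = [[11.2500, -36.070737], [-5.0000, 18.0000]] (det J = 22.146314).
Solving J·Δ = −F gives Δ = (8.1921, 3.3589).
Then the next iterate is (x, y)₁ = (11.1921, 1.8589).
Re-evaluating at (11.1921, 1.8589): F = (183.046711, 87.501060), so ‖F‖₂ = 202.8855.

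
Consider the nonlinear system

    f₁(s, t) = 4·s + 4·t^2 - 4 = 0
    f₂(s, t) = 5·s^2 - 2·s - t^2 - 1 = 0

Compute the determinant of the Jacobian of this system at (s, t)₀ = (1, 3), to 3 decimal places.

-216.000

J = [[4, 8·t], [10·s - 2, -2·t]].
At the point, J = [[4.000, 24.000], [8.000, -6.000]].
det J = -216.000.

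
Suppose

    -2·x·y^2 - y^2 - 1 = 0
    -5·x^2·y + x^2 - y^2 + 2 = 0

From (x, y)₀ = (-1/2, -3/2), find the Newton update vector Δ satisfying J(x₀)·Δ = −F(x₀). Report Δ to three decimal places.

(-0.222, -2.151)

At (-1/2, -3/2): F = (-1.000, 1.875).
Jacobian J = [[-2·y^2, -4·x·y - 2·y], [-10·x·y + 2·x, -5·x^2 - 2·y]].
At the point, J = [[-4.500, 0.000], [-8.500, 1.750]] (det J = -7.875).
Solving J·Δ = −F gives Δ = (-0.222, -2.151).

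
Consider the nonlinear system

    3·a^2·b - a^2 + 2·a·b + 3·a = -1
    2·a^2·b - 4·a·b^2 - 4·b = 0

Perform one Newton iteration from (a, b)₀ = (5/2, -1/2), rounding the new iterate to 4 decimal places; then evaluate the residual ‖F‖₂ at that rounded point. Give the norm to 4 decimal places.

2.4876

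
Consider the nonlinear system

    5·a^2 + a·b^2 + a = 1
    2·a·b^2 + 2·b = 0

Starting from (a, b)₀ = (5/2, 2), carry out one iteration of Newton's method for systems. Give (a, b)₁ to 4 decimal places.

(1.2922, 1.3483)

At (5/2, 2): F = (42.7500, 24.0000).
Jacobian J = [[10·a + b^2 + 1, 2·a·b], [2·b^2, 4·a·b + 2]].
At the point, J = [[30.0000, 10.0000], [8.0000, 22.0000]] (det J = 580.0000).
Solving J·Δ = −F gives Δ = (-1.2078, -0.6517).
Then the next iterate is (a, b)₁ = (1.2922, 1.3483).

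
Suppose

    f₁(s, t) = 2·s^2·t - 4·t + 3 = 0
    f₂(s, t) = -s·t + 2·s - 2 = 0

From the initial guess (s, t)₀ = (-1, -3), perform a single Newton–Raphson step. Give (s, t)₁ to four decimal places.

At (-1, -3): F = (9.0000, -7.0000).
Jacobian J = [[4·s·t, 2·s^2 - 4], [-t + 2, -s]].
At the point, J = [[12.0000, -2.0000], [5.0000, 1.0000]] (det J = 22.0000).
Solving J·Δ = −F gives Δ = (0.2273, 5.8636).
Then the next iterate is (s, t)₁ = (-0.7727, 2.8636).

(-0.7727, 2.8636)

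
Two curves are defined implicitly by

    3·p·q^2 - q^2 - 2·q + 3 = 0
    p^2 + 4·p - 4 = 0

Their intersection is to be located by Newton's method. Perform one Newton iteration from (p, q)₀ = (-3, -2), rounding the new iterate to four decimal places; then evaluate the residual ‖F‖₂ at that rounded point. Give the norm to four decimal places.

12.6212

At (-3, -2): F = (-33.0000, -7.0000).
Jacobian J = [[3·q^2, 6·p·q - 2·q - 2], [2·p + 4, 0]].
At the point, J = [[12.0000, 38.0000], [-2.0000, 0.0000]] (det J = 76.0000).
Solving J·Δ = −F gives Δ = (-3.5000, 1.9737).
Then the next iterate is (p, q)₁ = (-6.5000, -0.0263).
Re-evaluating at (-6.5000, -0.0263): F = (3.038420, 12.2500), so ‖F‖₂ = 12.6212.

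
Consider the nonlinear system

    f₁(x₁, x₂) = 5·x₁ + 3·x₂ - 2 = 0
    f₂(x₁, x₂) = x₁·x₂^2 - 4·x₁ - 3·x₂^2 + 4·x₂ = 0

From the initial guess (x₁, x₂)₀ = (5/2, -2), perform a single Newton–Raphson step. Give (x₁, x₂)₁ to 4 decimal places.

(-0.4000, 1.3333)

At (5/2, -2): F = (4.5000, -20.0000).
Jacobian J = [[5, 3], [x₂^2 - 4, 2·x₁·x₂ - 6·x₂ + 4]].
At the point, J = [[5.0000, 3.0000], [0.0000, 6.0000]] (det J = 30.0000).
Solving J·Δ = −F gives Δ = (-2.9000, 3.3333).
Then the next iterate is (x₁, x₂)₁ = (-0.4000, 1.3333).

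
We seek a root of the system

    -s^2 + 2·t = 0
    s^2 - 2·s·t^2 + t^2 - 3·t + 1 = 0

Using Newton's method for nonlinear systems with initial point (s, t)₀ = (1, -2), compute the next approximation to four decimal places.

(2.3000, 1.8000)

At (1, -2): F = (-5.0000, 4.0000).
Jacobian J = [[-2·s, 2], [2·s - 2·t^2, -4·s·t + 2·t - 3]].
At the point, J = [[-2.0000, 2.0000], [-6.0000, 1.0000]] (det J = 10.0000).
Solving J·Δ = −F gives Δ = (1.3000, 3.8000).
Then the next iterate is (s, t)₁ = (2.3000, 1.8000).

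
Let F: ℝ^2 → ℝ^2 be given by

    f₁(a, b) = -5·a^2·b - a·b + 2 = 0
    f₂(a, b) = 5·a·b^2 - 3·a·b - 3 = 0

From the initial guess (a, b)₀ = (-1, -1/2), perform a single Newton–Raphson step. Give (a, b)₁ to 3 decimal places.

(-0.640, 0.095)

At (-1, -1/2): F = (4.000, -5.750).
Jacobian J = [[-10·a·b - b, -5·a^2 - a], [5·b^2 - 3·b, 10·a·b - 3·a]].
At the point, J = [[-4.500, -4.000], [2.750, 8.000]] (det J = -25.000).
Solving J·Δ = −F gives Δ = (0.360, 0.595).
Then the next iterate is (a, b)₁ = (-0.640, 0.095).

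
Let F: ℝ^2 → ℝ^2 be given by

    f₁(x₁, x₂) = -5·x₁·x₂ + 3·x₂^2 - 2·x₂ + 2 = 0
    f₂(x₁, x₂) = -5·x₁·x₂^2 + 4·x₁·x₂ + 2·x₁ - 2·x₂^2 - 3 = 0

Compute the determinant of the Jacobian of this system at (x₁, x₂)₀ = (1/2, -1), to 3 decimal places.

-18.500

J = [[-5·x₂, -5·x₁ + 6·x₂ - 2], [-5·x₂^2 + 4·x₂ + 2, -10·x₁·x₂ + 4·x₁ - 4·x₂]].
At the point, J = [[5.000, -10.500], [-7.000, 11.000]].
det J = -18.500.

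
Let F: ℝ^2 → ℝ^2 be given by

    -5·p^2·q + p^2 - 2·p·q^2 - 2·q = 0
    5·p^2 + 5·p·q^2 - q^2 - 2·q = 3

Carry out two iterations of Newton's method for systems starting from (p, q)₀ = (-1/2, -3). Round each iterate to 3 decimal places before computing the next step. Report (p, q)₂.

At (-1/2, -3): F = (19.000, -27.250).
Jacobian J = [[-10·p·q + 2·p - 2·q^2, -5·p^2 - 4·p·q - 2], [10·p + 5·q^2, 10·p·q - 2·q - 2]].
At the point, J = [[-34.000, -9.250], [40.000, 19.000]] (det J = -276.000).
Solving J·Δ = −F gives Δ = (0.395, 0.603).
Then the next iterate is (p, q)₁ = (-0.105, -2.397).
Round to (-0.105, -2.397) and repeat: F = (6.14374, -6.91293), J = [[-14.21807, -3.06187], [27.67804, 5.31085]].
Δ = (-1.241, 7.769), so (p, q)₂ = (-1.346, 5.372).

(-1.346, 5.372)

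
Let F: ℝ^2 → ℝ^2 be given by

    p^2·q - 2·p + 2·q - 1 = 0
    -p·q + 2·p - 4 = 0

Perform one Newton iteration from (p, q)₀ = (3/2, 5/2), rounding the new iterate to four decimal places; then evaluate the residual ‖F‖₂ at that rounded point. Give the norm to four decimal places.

At (3/2, 5/2): F = (6.6250, -4.7500).
Jacobian J = [[2·p·q - 2, p^2 + 2], [-q + 2, -p]].
At the point, J = [[5.5000, 4.2500], [-0.5000, -1.5000]] (det J = -6.1250).
Solving J·Δ = −F gives Δ = (1.6735, -3.7245).
Then the next iterate is (p, q)₁ = (3.1735, -1.2245).
Re-evaluating at (3.1735, -1.2245): F = (-22.128065, 6.232951), so ‖F‖₂ = 22.9891.

22.9891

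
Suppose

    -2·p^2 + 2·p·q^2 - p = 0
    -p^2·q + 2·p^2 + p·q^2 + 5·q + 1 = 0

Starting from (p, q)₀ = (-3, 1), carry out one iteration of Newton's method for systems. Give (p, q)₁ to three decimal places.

(-1.137, 1.268)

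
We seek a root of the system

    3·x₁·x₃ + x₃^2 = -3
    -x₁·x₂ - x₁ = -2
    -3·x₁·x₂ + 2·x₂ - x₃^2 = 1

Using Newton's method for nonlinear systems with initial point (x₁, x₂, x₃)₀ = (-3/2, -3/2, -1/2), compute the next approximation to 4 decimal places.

At (-3/2, -3/2, -1/2): F = (5.5000, 1.2500, -11.0000).
Jacobian J = [[3·x₃, 0, 3·x₁ + 2·x₃], [-x₂ - 1, -x₁, 0], [-3·x₂, -3·x₁ + 2, -2·x₃]].
At the point, J = [[-1.5000, 0.0000, -5.5000], [0.5000, 1.5000, 0.0000], [4.5000, 6.5000, 1.0000]] (det J = 17.0000).
Solving J·Δ = −F gives Δ = (7.4816, -3.3272, -1.0404).
Then the next iterate is (x₁, x₂, x₃)₁ = (5.9816, -4.8272, -1.5404).

(5.9816, -4.8272, -1.5404)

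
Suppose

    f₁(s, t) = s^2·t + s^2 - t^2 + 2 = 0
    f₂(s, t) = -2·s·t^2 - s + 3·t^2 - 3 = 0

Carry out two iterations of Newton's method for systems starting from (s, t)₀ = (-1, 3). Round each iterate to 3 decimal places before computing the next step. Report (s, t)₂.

At (-1, 3): F = (-3.000, 43.000).
Jacobian J = [[2·s·t + 2·s, s^2 - 2·t], [-2·t^2 - 1, -4·s·t + 6·t]].
At the point, J = [[-8.000, -5.000], [-19.000, 30.000]] (det J = -335.000).
Solving J·Δ = −F gives Δ = (0.373, -1.197).
Then the next iterate is (s, t)₁ = (-0.627, 1.803).
Round to (-0.627, 1.803) and repeat: F = (-0.14887, 11.45594), J = [[-3.51496, -3.21287], [-7.50162, 15.33992]].
Δ = (0.442, -0.530), so (s, t)₂ = (-0.185, 1.273).

(-0.185, 1.273)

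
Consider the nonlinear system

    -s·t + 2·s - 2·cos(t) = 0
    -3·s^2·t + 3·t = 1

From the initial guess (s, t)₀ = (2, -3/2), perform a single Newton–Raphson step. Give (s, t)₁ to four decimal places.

(2.2917, 0.4724)

At (2, -3/2): F = (6.858526, 12.5000).
Jacobian J = [[-t + 2, -s + 2·sin(t)], [-6·s·t, -3·s^2 + 3]].
At the point, J = [[3.5000, -3.994990], [18.0000, -9.0000]] (det J = 40.409820).
Solving J·Δ = −F gives Δ = (0.2917, 1.9724).
Then the next iterate is (s, t)₁ = (2.2917, 0.4724).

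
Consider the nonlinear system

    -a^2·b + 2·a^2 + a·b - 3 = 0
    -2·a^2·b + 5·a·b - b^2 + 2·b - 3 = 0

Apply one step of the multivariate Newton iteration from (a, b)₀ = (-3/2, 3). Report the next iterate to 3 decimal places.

(-1.446, 0.486)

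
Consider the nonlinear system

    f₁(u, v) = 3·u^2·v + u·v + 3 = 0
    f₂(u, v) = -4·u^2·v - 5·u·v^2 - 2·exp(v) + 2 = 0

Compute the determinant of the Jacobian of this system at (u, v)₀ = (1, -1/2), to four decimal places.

J = [[6·u·v + v, 3·u^2 + u], [-8·u·v - 5·v^2, -4·u^2 - 10·u·v - 2·exp(v)]].
At the point, J = [[-3.5000, 4.0000], [2.7500, -0.213061]].
det J = -10.2543.

-10.2543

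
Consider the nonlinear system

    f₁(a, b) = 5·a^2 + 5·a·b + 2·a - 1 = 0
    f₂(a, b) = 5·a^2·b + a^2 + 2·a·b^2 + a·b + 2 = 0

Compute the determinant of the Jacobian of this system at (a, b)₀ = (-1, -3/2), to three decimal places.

-75.000

J = [[10·a + 5·b + 2, 5·a], [10·a·b + 2·a + 2·b^2 + b, 5·a^2 + 4·a·b + a]].
At the point, J = [[-15.500, -5.000], [16.000, 10.000]].
det J = -75.000.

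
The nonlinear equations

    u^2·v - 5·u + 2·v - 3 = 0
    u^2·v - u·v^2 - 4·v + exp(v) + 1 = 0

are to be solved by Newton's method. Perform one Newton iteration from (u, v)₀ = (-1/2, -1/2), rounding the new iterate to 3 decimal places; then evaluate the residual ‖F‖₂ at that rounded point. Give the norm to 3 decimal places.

0.817

At (-1/2, -1/2): F = (-1.625, 3.60653).
Jacobian J = [[2·u·v - 5, u^2 + 2], [2·u·v - v^2, u^2 - 2·u·v + exp(v) - 4]].
At the point, J = [[-4.500, 2.250], [0.250, -3.64347]] (det J = 15.83311).
Solving J·Δ = −F gives Δ = (0.139, 0.999).
Then the next iterate is (u, v)₁ = (-0.361, 0.499).
Re-evaluating at (-0.361, 0.499): F = (-0.13197, 0.80599), so ‖F‖₂ = 0.817.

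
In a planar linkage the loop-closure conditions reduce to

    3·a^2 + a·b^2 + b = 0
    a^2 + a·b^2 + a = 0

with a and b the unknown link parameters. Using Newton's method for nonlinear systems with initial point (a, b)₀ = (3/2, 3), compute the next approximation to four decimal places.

At (3/2, 3): F = (23.2500, 17.2500).
Jacobian J = [[6·a + b^2, 2·a·b + 1], [2·a + b^2 + 1, 2·a·b]].
At the point, J = [[18.0000, 10.0000], [13.0000, 9.0000]] (det J = 32.0000).
Solving J·Δ = −F gives Δ = (-1.1484, -0.2578).
Then the next iterate is (a, b)₁ = (0.3516, 2.7422).

(0.3516, 2.7422)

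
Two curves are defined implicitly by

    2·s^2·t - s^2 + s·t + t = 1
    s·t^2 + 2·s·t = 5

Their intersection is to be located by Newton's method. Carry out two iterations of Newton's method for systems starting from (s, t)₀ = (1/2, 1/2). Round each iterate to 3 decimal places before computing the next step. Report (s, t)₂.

(10.541, 2.428)

At (1/2, 1/2): F = (-0.250, -4.375).
Jacobian J = [[4·s·t - 2·s + t, 2·s^2 + s + 1], [t^2 + 2·t, 2·s·t + 2·s]].
At the point, J = [[0.500, 2.000], [1.250, 1.500]] (det J = -1.750).
Solving J·Δ = −F gives Δ = (4.786, -1.071).
Then the next iterate is (s, t)₁ = (5.286, -0.571).
Round to (5.286, -0.571) and repeat: F = (-64.44063, -9.31316), J = [[-23.21622, 62.16959], [-0.81596, 4.53539]].
Δ = (5.255, 2.999), so (s, t)₂ = (10.541, 2.428).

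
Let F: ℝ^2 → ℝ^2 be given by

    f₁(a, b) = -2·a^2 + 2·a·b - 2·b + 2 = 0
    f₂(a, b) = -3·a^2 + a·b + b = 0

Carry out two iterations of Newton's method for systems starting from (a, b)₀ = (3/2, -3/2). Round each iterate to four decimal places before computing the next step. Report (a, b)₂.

At (3/2, -3/2): F = (-4.0000, -10.5000).
Jacobian J = [[-4·a + 2·b, 2·a - 2], [-6·a + b, a + 1]].
At the point, J = [[-9.0000, 1.0000], [-10.5000, 2.5000]] (det J = -12.0000).
Solving J·Δ = −F gives Δ = (0.0417, 4.3750).
Then the next iterate is (a, b)₁ = (1.5417, 2.8750).
Round to (1.5417, 2.8750) and repeat: F = (0.361097, 0.176871), J = [[-0.4168, 1.0834], [-6.3752, 2.5417]].
Δ = (-0.1242, -0.3811), so (a, b)₂ = (1.4175, 2.4939).

(1.4175, 2.4939)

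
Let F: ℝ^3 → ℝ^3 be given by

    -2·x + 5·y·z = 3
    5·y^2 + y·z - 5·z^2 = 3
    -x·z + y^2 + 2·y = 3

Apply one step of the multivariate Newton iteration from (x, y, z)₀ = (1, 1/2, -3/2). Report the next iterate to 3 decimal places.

At (1, 1/2, -3/2): F = (-8.750, -13.750, -0.250).
Jacobian J = [[-2, 5·z, 5·y], [0, 10·y + z, y - 10·z], [-z, 2·y + 2, -x]].
At the point, J = [[-2.000, -7.500, 2.500], [0.000, 3.500, 15.500], [1.500, 3.000, -1.000]] (det J = -87.500).
Solving J·Δ = −F gives Δ = (5.357, -2.139, 1.370).
Then the next iterate is (x, y, z)₁ = (6.357, -1.639, -0.130).

(6.357, -1.639, -0.130)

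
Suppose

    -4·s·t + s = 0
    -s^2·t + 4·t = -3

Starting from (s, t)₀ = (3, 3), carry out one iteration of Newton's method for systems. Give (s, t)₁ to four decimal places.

At (3, 3): F = (-33.0000, -12.0000).
Jacobian J = [[-4·t + 1, -4·s], [-2·s·t, -s^2 + 4]].
At the point, J = [[-11.0000, -12.0000], [-18.0000, -5.0000]] (det J = -161.0000).
Solving J·Δ = −F gives Δ = (0.1304, -2.8696).
Then the next iterate is (s, t)₁ = (3.1304, 0.1304).

(3.1304, 0.1304)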